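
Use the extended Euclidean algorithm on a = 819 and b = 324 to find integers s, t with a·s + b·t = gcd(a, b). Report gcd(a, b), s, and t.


Euclidean algorithm on (819, 324) — divide until remainder is 0:
  819 = 2 · 324 + 171
  324 = 1 · 171 + 153
  171 = 1 · 153 + 18
  153 = 8 · 18 + 9
  18 = 2 · 9 + 0
gcd(819, 324) = 9.
Track Bezout coefficients alongside the remainders: start with r₀ = 819 = a·1 + b·0 (s = 1, t = 0) and r₁ = 324 = a·0 + b·1 (s = 0, t = 1); each new remainder r_{k+1} = r_{k-1} − q_k·r_k inherits s_{k+1} = s_{k-1} − q_k·s_k, t_{k+1} = t_{k-1} − q_k·t_k, so r_k = a·s_k + b·t_k at every step:
  q = 2: r = 171, s = 1 − 2·0 = 1, t = 0 − 2·1 = -2  (check: 819·1 + 324·(-2) = 171)
  q = 1: r = 153, s = 0 − 1·1 = -1, t = 1 − 1·(-2) = 3  (check: 819·(-1) + 324·3 = 153)
  q = 1: r = 18, s = 1 − 1·(-1) = 2, t = -2 − 1·3 = -5  (check: 819·2 + 324·(-5) = 18)
  q = 8: r = 9, s = -1 − 8·2 = -17, t = 3 − 8·(-5) = 43  (check: 819·(-17) + 324·43 = 9)
The row with r = 9 (the gcd) gives the Bezout coefficients s = -17, t = 43.
Result: 819 · (-17) + 324 · (43) = 9.

gcd(819, 324) = 9; s = -17, t = 43 (check: 819·(-17) + 324·43 = 9).


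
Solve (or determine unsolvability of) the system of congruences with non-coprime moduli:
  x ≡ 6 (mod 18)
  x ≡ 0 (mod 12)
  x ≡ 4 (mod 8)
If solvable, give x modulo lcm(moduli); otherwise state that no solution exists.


Moduli 18, 12, 8 are not pairwise coprime, so CRT works modulo lcm(m_i) when all pairwise compatibility conditions hold.
Pairwise compatibility: gcd(m_i, m_j) must divide a_i - a_j for every pair.
Merge one congruence at a time:
  Start: x ≡ 6 (mod 18).
  Combine with x ≡ 0 (mod 12): gcd(18, 12) = 6; 0 - 6 = -6, which IS divisible by 6, so compatible.
    Write x = 6 + 18·t and substitute into x ≡ 0 (mod 12): 18·t ≡ 0 − 6 = -6 (mod 12).
    Divide the congruence (and modulus) by g = 6: 3·t ≡ -1 (mod 2).
    Reduce coefficients mod 2: 1·t ≡ 1 (mod 2).
    So t ≡ 1 (mod 2).
    Then x = 6 + 18·1 = 24, valid modulo lcm(18, 12) = 36: x ≡ 24 (mod 36).
  Combine with x ≡ 4 (mod 8): gcd(36, 8) = 4; 4 - 24 = -20, which IS divisible by 4, so compatible.
    Write x = 24 + 36·t and substitute into x ≡ 4 (mod 8): 36·t ≡ 4 − 24 = -20 (mod 8).
    Divide the congruence (and modulus) by g = 4: 9·t ≡ -5 (mod 2).
    Reduce coefficients mod 2: 1·t ≡ 1 (mod 2).
    So t ≡ 1 (mod 2).
    Then x = 24 + 36·1 = 60, valid modulo lcm(36, 8) = 72: x ≡ 60 (mod 72).
Verify: 60 mod 18 = 6, 60 mod 12 = 0, 60 mod 8 = 4.

x ≡ 60 (mod 72).


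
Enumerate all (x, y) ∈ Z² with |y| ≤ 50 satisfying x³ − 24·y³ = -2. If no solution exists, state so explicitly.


The equation is x³ - 24y³ = -2. For fixed y, x³ = 24·y³ − 2, so a solution requires the RHS to be a perfect cube.
Strategy: iterate y from -50 to 50, compute RHS = 24·y³ − 2, and check whether it is a (positive or negative) perfect cube.
Check small values of y:
  y = 0: RHS = -2 is not a perfect cube.
  y = 1: RHS = 22 is not a perfect cube.
  y = -1: RHS = -26 is not a perfect cube.
  y = 2: RHS = 190 is not a perfect cube.
  y = -2: RHS = -194 is not a perfect cube.
  y = 3: RHS = 646 is not a perfect cube.
  y = -3: RHS = -650 is not a perfect cube.
Continuing the search up to |y| = 50 finds no solutions either.
No (x, y) in the scanned range satisfies the equation.

No integer solutions with |y| ≤ 50.


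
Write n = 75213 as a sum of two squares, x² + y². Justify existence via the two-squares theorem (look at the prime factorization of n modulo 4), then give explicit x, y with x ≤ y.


Step 1: Factor n = 75213 = 3^2 · 61 · 137.
Step 2: Check the mod-4 condition on each prime factor: 3 ≡ 3 (mod 4), exponent 2 (must be even); 61 ≡ 1 (mod 4), exponent 1; 137 ≡ 1 (mod 4), exponent 1.
All primes ≡ 3 (mod 4) appear to even exponent (or don't appear), so by the two-squares theorem n IS expressible as a sum of two squares.
Step 3: Build a representation. Group n = k² · m with k = 3 and m = 61 · 137 = 8357 (a product of primes ≡ 1 (mod 4)); a representation of m scales to one of n via (k·x)² + (k·y)² = k²(x² + y²). Each prime p ≡ 1 (mod 4) is itself a sum of two squares; find a² by testing p − a² for a perfect square:
  61: 61 − 1² = 60, 61 − 2² = 57, 61 − 3² = 52, 61 − 4² = 45, 61 − 5² = 36 = 6² ⇒ 61 = 5² + 6².
  137: 137 − 1² = 136, 137 − 2² = 133, 137 − 3² = 128, 137 − 4² = 121 = 11² ⇒ 137 = 4² + 11².
  Combine using the Brahmagupta–Fibonacci identity (a² + b²)(c² + d²) = (ac − bd)² + (ad + bc)² = (ac + bd)² + (ad − bc)²:
  61 · 137 = 8357: from (5² + 6²)(4² + 11²), take (5·4 − 6·11, 5·11 + 6·4) = (20 − 66, 55 + 24) = (-46, 79); dropping signs (only squares matter) gives (46, 79); check 46² + 79² = 2116 + 6241 = 8357 ✓.
  Scale by k = 3: (3·46, 3·79) = (138, 237).
Step 4: Order so x ≤ y and verify: 138² + 237² = 19044 + 56169 = 75213 = n. ✓

n = 75213 = 138² + 237² (one valid representation with x ≤ y).


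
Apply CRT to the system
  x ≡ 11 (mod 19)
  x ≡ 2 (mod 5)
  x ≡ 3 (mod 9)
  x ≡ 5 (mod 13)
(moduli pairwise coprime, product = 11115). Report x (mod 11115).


Product of moduli M = 19 · 5 · 9 · 13 = 11115.
Merge one congruence at a time:
  Start: x ≡ 11 (mod 19).
  Combine with x ≡ 2 (mod 5); new modulus lcm = 95.
    Write x = 11 + 19·t and substitute into x ≡ 2 (mod 5): 19·t ≡ 2 − 11 = -9 (mod 5).
    Reduce coefficients mod 5: 4·t ≡ 1 (mod 5).
    The inverse of 4 mod 5 is 4 (since 4·4 = 16 = 3·5 + 1), so t ≡ 4·1 = 4 ≡ 4 (mod 5).
    Then x = 11 + 19·4 = 87, valid modulo lcm(19, 5) = 95: x ≡ 87 (mod 95).
  Combine with x ≡ 3 (mod 9); new modulus lcm = 855.
    Write x = 87 + 95·t and substitute into x ≡ 3 (mod 9): 95·t ≡ 3 − 87 = -84 (mod 9).
    Reduce coefficients mod 9: 5·t ≡ 6 (mod 9).
    The inverse of 5 mod 9 is 2 (since 5·2 = 10 = 1·9 + 1), so t ≡ 2·6 = 12 ≡ 3 (mod 9).
    Then x = 87 + 95·3 = 372, valid modulo lcm(95, 9) = 855: x ≡ 372 (mod 855).
  Combine with x ≡ 5 (mod 13); new modulus lcm = 11115.
    Write x = 372 + 855·t and substitute into x ≡ 5 (mod 13): 855·t ≡ 5 − 372 = -367 (mod 13).
    Reduce coefficients mod 13: 10·t ≡ 10 (mod 13).
    The inverse of 10 mod 13 is 4 (since 10·4 = 40 = 3·13 + 1), so t ≡ 4·10 = 40 ≡ 1 (mod 13).
    Then x = 372 + 855·1 = 1227, valid modulo lcm(855, 13) = 11115: x ≡ 1227 (mod 11115).
Verify against each original: 1227 mod 19 = 11, 1227 mod 5 = 2, 1227 mod 9 = 3, 1227 mod 13 = 5.

x ≡ 1227 (mod 11115).


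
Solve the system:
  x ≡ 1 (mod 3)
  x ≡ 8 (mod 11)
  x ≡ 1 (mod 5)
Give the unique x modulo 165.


Moduli 3, 11, 5 are pairwise coprime; by CRT there is a unique solution modulo M = 3 · 11 · 5 = 165.
Solve pairwise, accumulating the modulus:
  Start with x ≡ 1 (mod 3).
  Combine with x ≡ 8 (mod 11): since gcd(3, 11) = 1, we get a unique residue mod 33.
    Write x = 1 + 3·t and substitute into x ≡ 8 (mod 11): 3·t ≡ 8 − 1 = 7 (mod 11).
    The inverse of 3 mod 11 is 4 (since 3·4 = 12 = 1·11 + 1), so t ≡ 4·7 = 28 ≡ 6 (mod 11).
    Then x = 1 + 3·6 = 19, valid modulo lcm(3, 11) = 33: x ≡ 19 (mod 33).
  Combine with x ≡ 1 (mod 5): since gcd(33, 5) = 1, we get a unique residue mod 165.
    Write x = 19 + 33·t and substitute into x ≡ 1 (mod 5): 33·t ≡ 1 − 19 = -18 (mod 5).
    Reduce coefficients mod 5: 3·t ≡ 2 (mod 5).
    The inverse of 3 mod 5 is 2 (since 3·2 = 6 = 1·5 + 1), so t ≡ 2·2 = 4 ≡ 4 (mod 5).
    Then x = 19 + 33·4 = 151, valid modulo lcm(33, 5) = 165: x ≡ 151 (mod 165).
Verify: 151 mod 3 = 1 ✓, 151 mod 11 = 8 ✓, 151 mod 5 = 1 ✓.

x ≡ 151 (mod 165).


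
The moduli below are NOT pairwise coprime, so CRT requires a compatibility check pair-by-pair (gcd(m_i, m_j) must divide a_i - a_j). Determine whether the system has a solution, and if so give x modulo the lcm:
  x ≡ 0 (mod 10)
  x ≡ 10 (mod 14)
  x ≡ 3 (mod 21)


Moduli 10, 14, 21 are not pairwise coprime, so CRT works modulo lcm(m_i) when all pairwise compatibility conditions hold.
Pairwise compatibility: gcd(m_i, m_j) must divide a_i - a_j for every pair.
Merge one congruence at a time:
  Start: x ≡ 0 (mod 10).
  Combine with x ≡ 10 (mod 14): gcd(10, 14) = 2; 10 - 0 = 10, which IS divisible by 2, so compatible.
    Write x = 0 + 10·t and substitute into x ≡ 10 (mod 14): 10·t ≡ 10 − 0 = 10 (mod 14).
    Divide the congruence (and modulus) by g = 2: 5·t ≡ 5 (mod 7).
    The inverse of 5 mod 7 is 3 (since 5·3 = 15 = 2·7 + 1), so t ≡ 3·5 = 15 ≡ 1 (mod 7).
    Then x = 0 + 10·1 = 10, valid modulo lcm(10, 14) = 70: x ≡ 10 (mod 70).
  Combine with x ≡ 3 (mod 21): gcd(70, 21) = 7; 3 - 10 = -7, which IS divisible by 7, so compatible.
    Write x = 10 + 70·t and substitute into x ≡ 3 (mod 21): 70·t ≡ 3 − 10 = -7 (mod 21).
    Divide the congruence (and modulus) by g = 7: 10·t ≡ -1 (mod 3).
    Reduce coefficients mod 3: 1·t ≡ 2 (mod 3).
    So t ≡ 2 (mod 3).
    Then x = 10 + 70·2 = 150, valid modulo lcm(70, 21) = 210: x ≡ 150 (mod 210).
Verify: 150 mod 10 = 0, 150 mod 14 = 10, 150 mod 21 = 3.

x ≡ 150 (mod 210).


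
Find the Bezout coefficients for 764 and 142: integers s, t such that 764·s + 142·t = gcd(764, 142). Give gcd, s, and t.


Euclidean algorithm on (764, 142) — divide until remainder is 0:
  764 = 5 · 142 + 54
  142 = 2 · 54 + 34
  54 = 1 · 34 + 20
  34 = 1 · 20 + 14
  20 = 1 · 14 + 6
  14 = 2 · 6 + 2
  6 = 3 · 2 + 0
gcd(764, 142) = 2.
Track Bezout coefficients alongside the remainders: start with r₀ = 764 = a·1 + b·0 (s = 1, t = 0) and r₁ = 142 = a·0 + b·1 (s = 0, t = 1); each new remainder r_{k+1} = r_{k-1} − q_k·r_k inherits s_{k+1} = s_{k-1} − q_k·s_k, t_{k+1} = t_{k-1} − q_k·t_k, so r_k = a·s_k + b·t_k at every step:
  q = 5: r = 54, s = 1 − 5·0 = 1, t = 0 − 5·1 = -5  (check: 764·1 + 142·(-5) = 54)
  q = 2: r = 34, s = 0 − 2·1 = -2, t = 1 − 2·(-5) = 11  (check: 764·(-2) + 142·11 = 34)
  q = 1: r = 20, s = 1 − 1·(-2) = 3, t = -5 − 1·11 = -16  (check: 764·3 + 142·(-16) = 20)
  q = 1: r = 14, s = -2 − 1·3 = -5, t = 11 − 1·(-16) = 27  (check: 764·(-5) + 142·27 = 14)
  q = 1: r = 6, s = 3 − 1·(-5) = 8, t = -16 − 1·27 = -43  (check: 764·8 + 142·(-43) = 6)
  q = 2: r = 2, s = -5 − 2·8 = -21, t = 27 − 2·(-43) = 113  (check: 764·(-21) + 142·113 = 2)
The row with r = 2 (the gcd) gives the Bezout coefficients s = -21, t = 113.
Result: 764 · (-21) + 142 · (113) = 2.

gcd(764, 142) = 2; s = -21, t = 113 (check: 764·(-21) + 142·113 = 2).


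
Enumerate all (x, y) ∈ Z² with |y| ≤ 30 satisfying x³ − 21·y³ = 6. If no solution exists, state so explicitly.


The equation is x³ - 21y³ = 6. For fixed y, x³ = 21·y³ + 6, so a solution requires the RHS to be a perfect cube.
Strategy: iterate y from -30 to 30, compute RHS = 21·y³ + 6, and check whether it is a (positive or negative) perfect cube.
Check small values of y:
  y = 0: RHS = 6 is not a perfect cube.
  y = 1: RHS = 27 = (3)³ ⇒ x = 3 works.
  y = -1: RHS = -15 is not a perfect cube.
  y = 2: RHS = 174 is not a perfect cube.
  y = -2: RHS = -162 is not a perfect cube.
  y = 3: RHS = 573 is not a perfect cube.
  y = -3: RHS = -561 is not a perfect cube.
Continuing the search up to |y| = 30 finds no further solutions beyond those listed.
Collected solutions: (3, 1).

Solutions (with |y| ≤ 30): (3, 1).


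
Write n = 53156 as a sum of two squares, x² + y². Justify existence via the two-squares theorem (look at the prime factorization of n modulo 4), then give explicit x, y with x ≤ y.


Step 1: Factor n = 53156 = 2^2 · 97 · 137.
Step 2: Check the mod-4 condition on each prime factor: 2 = 2 (special); 97 ≡ 1 (mod 4), exponent 1; 137 ≡ 1 (mod 4), exponent 1.
All primes ≡ 3 (mod 4) appear to even exponent (or don't appear), so by the two-squares theorem n IS expressible as a sum of two squares.
Step 3: Build a representation. Group n = k² · m with k = 2 and m = 97 · 137 = 13289 (a product of primes ≡ 1 (mod 4)); a representation of m scales to one of n via (k·x)² + (k·y)² = k²(x² + y²). Each prime p ≡ 1 (mod 4) is itself a sum of two squares; find a² by testing p − a² for a perfect square:
  97: 97 − 1² = 96, 97 − 2² = 93, 97 − 3² = 88, 97 − 4² = 81 = 9² ⇒ 97 = 4² + 9².
  137: 137 − 1² = 136, 137 − 2² = 133, 137 − 3² = 128, 137 − 4² = 121 = 11² ⇒ 137 = 4² + 11².
  Combine using the Brahmagupta–Fibonacci identity (a² + b²)(c² + d²) = (ac − bd)² + (ad + bc)² = (ac + bd)² + (ad − bc)²:
  97 · 137 = 13289: from (4² + 9²)(4² + 11²), take (4·4 − 9·11, 4·11 + 9·4) = (16 − 99, 44 + 36) = (-83, 80); dropping signs (only squares matter) gives (83, 80); check 83² + 80² = 6889 + 6400 = 13289 ✓.
  Scale by k = 2: (2·83, 2·80) = (166, 160).
Step 4: Order so x ≤ y and verify: 160² + 166² = 25600 + 27556 = 53156 = n. ✓

n = 53156 = 160² + 166² (one valid representation with x ≤ y).


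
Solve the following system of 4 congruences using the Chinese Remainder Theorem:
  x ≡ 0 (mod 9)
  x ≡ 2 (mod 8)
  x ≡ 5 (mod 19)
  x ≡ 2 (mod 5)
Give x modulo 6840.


Product of moduli M = 9 · 8 · 19 · 5 = 6840.
Merge one congruence at a time:
  Start: x ≡ 0 (mod 9).
  Combine with x ≡ 2 (mod 8); new modulus lcm = 72.
    Write x = 0 + 9·t and substitute into x ≡ 2 (mod 8): 9·t ≡ 2 − 0 = 2 (mod 8).
    Reduce coefficients mod 8: 1·t ≡ 2 (mod 8).
    So t ≡ 2 (mod 8).
    Then x = 0 + 9·2 = 18, valid modulo lcm(9, 8) = 72: x ≡ 18 (mod 72).
  Combine with x ≡ 5 (mod 19); new modulus lcm = 1368.
    Write x = 18 + 72·t and substitute into x ≡ 5 (mod 19): 72·t ≡ 5 − 18 = -13 (mod 19).
    Reduce coefficients mod 19: 15·t ≡ 6 (mod 19).
    The inverse of 15 mod 19 is 14 (since 15·14 = 210 = 11·19 + 1), so t ≡ 14·6 = 84 ≡ 8 (mod 19).
    Then x = 18 + 72·8 = 594, valid modulo lcm(72, 19) = 1368: x ≡ 594 (mod 1368).
  Combine with x ≡ 2 (mod 5); new modulus lcm = 6840.
    Write x = 594 + 1368·t and substitute into x ≡ 2 (mod 5): 1368·t ≡ 2 − 594 = -592 (mod 5).
    Reduce coefficients mod 5: 3·t ≡ 3 (mod 5).
    The inverse of 3 mod 5 is 2 (since 3·2 = 6 = 1·5 + 1), so t ≡ 2·3 = 6 ≡ 1 (mod 5).
    Then x = 594 + 1368·1 = 1962, valid modulo lcm(1368, 5) = 6840: x ≡ 1962 (mod 6840).
Verify against each original: 1962 mod 9 = 0, 1962 mod 8 = 2, 1962 mod 19 = 5, 1962 mod 5 = 2.

x ≡ 1962 (mod 6840).


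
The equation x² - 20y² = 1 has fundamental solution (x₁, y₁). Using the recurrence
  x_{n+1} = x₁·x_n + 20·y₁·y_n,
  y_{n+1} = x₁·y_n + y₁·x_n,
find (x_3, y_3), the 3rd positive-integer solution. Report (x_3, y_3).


Step 1: Find the fundamental solution (x₁, y₁) of x² - 20y² = 1.
  Expand √20 as a continued fraction. a₀ = ⌊√20⌋ = 4; iterate m_{k+1} = d_k·a_k − m_k, d_{k+1} = (20 − m_{k+1}²)/d_k, a_{k+1} = ⌊(a₀ + m_{k+1})/d_{k+1}⌋ (starting m₀ = 0, d₀ = 1), with convergents p_k = a_k·p_{k-1} + p_{k-2}, q_k = a_k·q_{k-1} + q_{k-2} (p₋₁ = 1, q₋₁ = 0):
  k = 0: a₀ = 4; p₀/q₀ = 4/1; p₀² − 20·q₀² = 16 − 20 = -4.
  k = 1: m = 4, d = 4, a = ⌊(4 + 4)/4⌋ = 2; p/q = (2·4 + 1)/(2·1 + 0) = 9/2; p² − 20·q² = 81 − 80 = 1.
  The first convergent with p² − 20·q² = 1 gives the fundamental solution (x₁, y₁) = (9, 2).
Step 2: Apply the recurrence (x_{n+1}, y_{n+1}) = (x₁x_n + 20y₁y_n, x₁y_n + y₁x_n) repeatedly.
  From (x_1, y_1) = (9, 2): x_2 = 9·9 + 20·2·2 = 161; y_2 = 9·2 + 2·9 = 36.
  From (x_2, y_2) = (161, 36): x_3 = 9·161 + 20·2·36 = 2889; y_3 = 9·36 + 2·161 = 646.
Step 3: Verify x_3² - 20·y_3² = 8346321 - 8346320 = 1 (should be 1). ✓

(x_1, y_1) = (9, 2); (x_3, y_3) = (2889, 646).


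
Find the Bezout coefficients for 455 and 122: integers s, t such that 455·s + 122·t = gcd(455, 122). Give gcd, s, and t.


Euclidean algorithm on (455, 122) — divide until remainder is 0:
  455 = 3 · 122 + 89
  122 = 1 · 89 + 33
  89 = 2 · 33 + 23
  33 = 1 · 23 + 10
  23 = 2 · 10 + 3
  10 = 3 · 3 + 1
  3 = 3 · 1 + 0
gcd(455, 122) = 1.
Track Bezout coefficients alongside the remainders: start with r₀ = 455 = a·1 + b·0 (s = 1, t = 0) and r₁ = 122 = a·0 + b·1 (s = 0, t = 1); each new remainder r_{k+1} = r_{k-1} − q_k·r_k inherits s_{k+1} = s_{k-1} − q_k·s_k, t_{k+1} = t_{k-1} − q_k·t_k, so r_k = a·s_k + b·t_k at every step:
  q = 3: r = 89, s = 1 − 3·0 = 1, t = 0 − 3·1 = -3  (check: 455·1 + 122·(-3) = 89)
  q = 1: r = 33, s = 0 − 1·1 = -1, t = 1 − 1·(-3) = 4  (check: 455·(-1) + 122·4 = 33)
  q = 2: r = 23, s = 1 − 2·(-1) = 3, t = -3 − 2·4 = -11  (check: 455·3 + 122·(-11) = 23)
  q = 1: r = 10, s = -1 − 1·3 = -4, t = 4 − 1·(-11) = 15  (check: 455·(-4) + 122·15 = 10)
  q = 2: r = 3, s = 3 − 2·(-4) = 11, t = -11 − 2·15 = -41  (check: 455·11 + 122·(-41) = 3)
  q = 3: r = 1, s = -4 − 3·11 = -37, t = 15 − 3·(-41) = 138  (check: 455·(-37) + 122·138 = 1)
The row with r = 1 (the gcd) gives the Bezout coefficients s = -37, t = 138.
Result: 455 · (-37) + 122 · (138) = 1.

gcd(455, 122) = 1; s = -37, t = 138 (check: 455·(-37) + 122·138 = 1).


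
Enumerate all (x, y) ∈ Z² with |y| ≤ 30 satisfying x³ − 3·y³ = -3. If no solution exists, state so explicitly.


The equation is x³ - 3y³ = -3. For fixed y, x³ = 3·y³ − 3, so a solution requires the RHS to be a perfect cube.
Strategy: iterate y from -30 to 30, compute RHS = 3·y³ − 3, and check whether it is a (positive or negative) perfect cube.
Check small values of y:
  y = 0: RHS = -3 is not a perfect cube.
  y = 1: RHS = 0 = (0)³ ⇒ x = 0 works.
  y = -1: RHS = -6 is not a perfect cube.
  y = 2: RHS = 21 is not a perfect cube.
  y = -2: RHS = -27 = (-3)³ ⇒ x = -3 works.
  y = 3: RHS = 78 is not a perfect cube.
  y = -3: RHS = -84 is not a perfect cube.
Continuing the search up to |y| = 30 finds no further solutions beyond those listed.
Collected solutions: (0, 1), (-3, -2).

Solutions (with |y| ≤ 30): (0, 1), (-3, -2).


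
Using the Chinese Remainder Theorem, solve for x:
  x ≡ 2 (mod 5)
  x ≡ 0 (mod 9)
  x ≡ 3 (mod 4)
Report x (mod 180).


Moduli 5, 9, 4 are pairwise coprime; by CRT there is a unique solution modulo M = 5 · 9 · 4 = 180.
Solve pairwise, accumulating the modulus:
  Start with x ≡ 2 (mod 5).
  Combine with x ≡ 0 (mod 9): since gcd(5, 9) = 1, we get a unique residue mod 45.
    Write x = 2 + 5·t and substitute into x ≡ 0 (mod 9): 5·t ≡ 0 − 2 = -2 (mod 9).
    Reduce coefficients mod 9: 5·t ≡ 7 (mod 9).
    The inverse of 5 mod 9 is 2 (since 5·2 = 10 = 1·9 + 1), so t ≡ 2·7 = 14 ≡ 5 (mod 9).
    Then x = 2 + 5·5 = 27, valid modulo lcm(5, 9) = 45: x ≡ 27 (mod 45).
  Combine with x ≡ 3 (mod 4): since gcd(45, 4) = 1, we get a unique residue mod 180.
    Write x = 27 + 45·t and substitute into x ≡ 3 (mod 4): 45·t ≡ 3 − 27 = -24 (mod 4).
    Reduce coefficients mod 4: 1·t ≡ 0 (mod 4).
    So t ≡ 0 (mod 4).
    Then x = 27 + 45·0 = 27, valid modulo lcm(45, 4) = 180: x ≡ 27 (mod 180).
Verify: 27 mod 5 = 2 ✓, 27 mod 9 = 0 ✓, 27 mod 4 = 3 ✓.

x ≡ 27 (mod 180).


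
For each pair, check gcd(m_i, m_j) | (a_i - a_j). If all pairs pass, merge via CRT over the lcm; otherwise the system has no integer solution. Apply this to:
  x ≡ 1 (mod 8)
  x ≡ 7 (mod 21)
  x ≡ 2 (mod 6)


Moduli 8, 21, 6 are not pairwise coprime, so CRT works modulo lcm(m_i) when all pairwise compatibility conditions hold.
Pairwise compatibility: gcd(m_i, m_j) must divide a_i - a_j for every pair.
Merge one congruence at a time:
  Start: x ≡ 1 (mod 8).
  Combine with x ≡ 7 (mod 21): gcd(8, 21) = 1; 7 - 1 = 6, which IS divisible by 1, so compatible.
    Write x = 1 + 8·t and substitute into x ≡ 7 (mod 21): 8·t ≡ 7 − 1 = 6 (mod 21).
    The inverse of 8 mod 21 is 8 (since 8·8 = 64 = 3·21 + 1), so t ≡ 8·6 = 48 ≡ 6 (mod 21).
    Then x = 1 + 8·6 = 49, valid modulo lcm(8, 21) = 168: x ≡ 49 (mod 168).
  Combine with x ≡ 2 (mod 6): gcd(168, 6) = 6, and 2 - 49 = -47 is NOT divisible by 6.
    ⇒ system is inconsistent (no integer solution).

No solution (the system is inconsistent).


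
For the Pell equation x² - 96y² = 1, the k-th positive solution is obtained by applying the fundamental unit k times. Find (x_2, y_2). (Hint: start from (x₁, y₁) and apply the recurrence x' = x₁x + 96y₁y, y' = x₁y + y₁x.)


Step 1: Find the fundamental solution (x₁, y₁) of x² - 96y² = 1.
  Expand √96 as a continued fraction. a₀ = ⌊√96⌋ = 9; iterate m_{k+1} = d_k·a_k − m_k, d_{k+1} = (96 − m_{k+1}²)/d_k, a_{k+1} = ⌊(a₀ + m_{k+1})/d_{k+1}⌋ (starting m₀ = 0, d₀ = 1), with convergents p_k = a_k·p_{k-1} + p_{k-2}, q_k = a_k·q_{k-1} + q_{k-2} (p₋₁ = 1, q₋₁ = 0):
  k = 0: a₀ = 9; p₀/q₀ = 9/1; p₀² − 96·q₀² = 81 − 96 = -15.
  k = 1: m = 9, d = 15, a = ⌊(9 + 9)/15⌋ = 1; p/q = (1·9 + 1)/(1·1 + 0) = 10/1; p² − 96·q² = 100 − 96 = 4.
  k = 2: m = 6, d = 4, a = ⌊(9 + 6)/4⌋ = 3; p/q = (3·10 + 9)/(3·1 + 1) = 39/4; p² − 96·q² = 1521 − 1536 = -15.
  k = 3: m = 6, d = 15, a = ⌊(9 + 6)/15⌋ = 1; p/q = (1·39 + 10)/(1·4 + 1) = 49/5; p² − 96·q² = 2401 − 2400 = 1.
  The first convergent with p² − 96·q² = 1 gives the fundamental solution (x₁, y₁) = (49, 5).
Step 2: Apply the recurrence (x_{n+1}, y_{n+1}) = (x₁x_n + 96y₁y_n, x₁y_n + y₁x_n) repeatedly.
  From (x_1, y_1) = (49, 5): x_2 = 49·49 + 96·5·5 = 4801; y_2 = 49·5 + 5·49 = 490.
Step 3: Verify x_2² - 96·y_2² = 23049601 - 23049600 = 1 (should be 1). ✓

(x_1, y_1) = (49, 5); (x_2, y_2) = (4801, 490).


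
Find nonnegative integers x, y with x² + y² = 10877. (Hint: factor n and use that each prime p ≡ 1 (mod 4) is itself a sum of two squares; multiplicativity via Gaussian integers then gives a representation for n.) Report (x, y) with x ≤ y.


Step 1: Factor n = 10877 = 73 · 149.
Step 2: Check the mod-4 condition on each prime factor: 73 ≡ 1 (mod 4), exponent 1; 149 ≡ 1 (mod 4), exponent 1.
All primes ≡ 3 (mod 4) appear to even exponent (or don't appear), so by the two-squares theorem n IS expressible as a sum of two squares.
Step 3: Build a representation. Here n = 73 · 149 is a product of primes ≡ 1 (mod 4). Each prime p ≡ 1 (mod 4) is itself a sum of two squares; find a² by testing p − a² for a perfect square:
  73: 73 − 1² = 72, 73 − 2² = 69, 73 − 3² = 64 = 8² ⇒ 73 = 3² + 8².
  149: 149 − 1² = 148, 149 − 2² = 145, 149 − 3² = 140, 149 − 4² = 133, 149 − 5² = 124, 149 − 6² = 113, 149 − 7² = 100 = 10² ⇒ 149 = 7² + 10².
  Combine using the Brahmagupta–Fibonacci identity (a² + b²)(c² + d²) = (ac − bd)² + (ad + bc)² = (ac + bd)² + (ad − bc)²:
  73 · 149 = 10877: from (3² + 8²)(7² + 10²), take (3·7 − 8·10, 3·10 + 8·7) = (21 − 80, 30 + 56) = (-59, 86); dropping signs (only squares matter) gives (59, 86); check 59² + 86² = 3481 + 7396 = 10877 ✓.
Step 4: Order so x ≤ y and verify: 59² + 86² = 3481 + 7396 = 10877 = n. ✓

n = 10877 = 59² + 86² (one valid representation with x ≤ y).


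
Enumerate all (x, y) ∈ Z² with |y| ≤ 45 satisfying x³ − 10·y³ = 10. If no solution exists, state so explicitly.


The equation is x³ - 10y³ = 10. For fixed y, x³ = 10·y³ + 10, so a solution requires the RHS to be a perfect cube.
Strategy: iterate y from -45 to 45, compute RHS = 10·y³ + 10, and check whether it is a (positive or negative) perfect cube.
Check small values of y:
  y = 0: RHS = 10 is not a perfect cube.
  y = 1: RHS = 20 is not a perfect cube.
  y = -1: RHS = 0 = (0)³ ⇒ x = 0 works.
  y = 2: RHS = 90 is not a perfect cube.
  y = -2: RHS = -70 is not a perfect cube.
  y = 3: RHS = 280 is not a perfect cube.
  y = -3: RHS = -260 is not a perfect cube.
Continuing the search up to |y| = 45 finds no further solutions beyond those listed.
Collected solutions: (0, -1).

Solutions (with |y| ≤ 45): (0, -1).


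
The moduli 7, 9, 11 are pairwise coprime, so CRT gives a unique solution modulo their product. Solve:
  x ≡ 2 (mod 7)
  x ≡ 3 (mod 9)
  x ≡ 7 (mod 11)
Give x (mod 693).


Moduli 7, 9, 11 are pairwise coprime; by CRT there is a unique solution modulo M = 7 · 9 · 11 = 693.
Solve pairwise, accumulating the modulus:
  Start with x ≡ 2 (mod 7).
  Combine with x ≡ 3 (mod 9): since gcd(7, 9) = 1, we get a unique residue mod 63.
    Write x = 2 + 7·t and substitute into x ≡ 3 (mod 9): 7·t ≡ 3 − 2 = 1 (mod 9).
    The inverse of 7 mod 9 is 4 (since 7·4 = 28 = 3·9 + 1), so t ≡ 4·1 = 4 ≡ 4 (mod 9).
    Then x = 2 + 7·4 = 30, valid modulo lcm(7, 9) = 63: x ≡ 30 (mod 63).
  Combine with x ≡ 7 (mod 11): since gcd(63, 11) = 1, we get a unique residue mod 693.
    Write x = 30 + 63·t and substitute into x ≡ 7 (mod 11): 63·t ≡ 7 − 30 = -23 (mod 11).
    Reduce coefficients mod 11: 8·t ≡ 10 (mod 11).
    The inverse of 8 mod 11 is 7 (since 8·7 = 56 = 5·11 + 1), so t ≡ 7·10 = 70 ≡ 4 (mod 11).
    Then x = 30 + 63·4 = 282, valid modulo lcm(63, 11) = 693: x ≡ 282 (mod 693).
Verify: 282 mod 7 = 2 ✓, 282 mod 9 = 3 ✓, 282 mod 11 = 7 ✓.

x ≡ 282 (mod 693).


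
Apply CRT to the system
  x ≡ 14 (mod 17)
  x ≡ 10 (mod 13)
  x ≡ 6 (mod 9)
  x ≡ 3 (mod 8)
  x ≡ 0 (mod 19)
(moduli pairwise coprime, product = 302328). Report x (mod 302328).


Product of moduli M = 17 · 13 · 9 · 8 · 19 = 302328.
Merge one congruence at a time:
  Start: x ≡ 14 (mod 17).
  Combine with x ≡ 10 (mod 13); new modulus lcm = 221.
    Write x = 14 + 17·t and substitute into x ≡ 10 (mod 13): 17·t ≡ 10 − 14 = -4 (mod 13).
    Reduce coefficients mod 13: 4·t ≡ 9 (mod 13).
    The inverse of 4 mod 13 is 10 (since 4·10 = 40 = 3·13 + 1), so t ≡ 10·9 = 90 ≡ 12 (mod 13).
    Then x = 14 + 17·12 = 218, valid modulo lcm(17, 13) = 221: x ≡ 218 (mod 221).
  Combine with x ≡ 6 (mod 9); new modulus lcm = 1989.
    Write x = 218 + 221·t and substitute into x ≡ 6 (mod 9): 221·t ≡ 6 − 218 = -212 (mod 9).
    Reduce coefficients mod 9: 5·t ≡ 4 (mod 9).
    The inverse of 5 mod 9 is 2 (since 5·2 = 10 = 1·9 + 1), so t ≡ 2·4 = 8 ≡ 8 (mod 9).
    Then x = 218 + 221·8 = 1986, valid modulo lcm(221, 9) = 1989: x ≡ 1986 (mod 1989).
  Combine with x ≡ 3 (mod 8); new modulus lcm = 15912.
    Write x = 1986 + 1989·t and substitute into x ≡ 3 (mod 8): 1989·t ≡ 3 − 1986 = -1983 (mod 8).
    Reduce coefficients mod 8: 5·t ≡ 1 (mod 8).
    The inverse of 5 mod 8 is 5 (since 5·5 = 25 = 3·8 + 1), so t ≡ 5·1 = 5 ≡ 5 (mod 8).
    Then x = 1986 + 1989·5 = 11931, valid modulo lcm(1989, 8) = 15912: x ≡ 11931 (mod 15912).
  Combine with x ≡ 0 (mod 19); new modulus lcm = 302328.
    Write x = 11931 + 15912·t and substitute into x ≡ 0 (mod 19): 15912·t ≡ 0 − 11931 = -11931 (mod 19).
    Reduce coefficients mod 19: 9·t ≡ 1 (mod 19).
    The inverse of 9 mod 19 is 17 (since 9·17 = 153 = 8·19 + 1), so t ≡ 17·1 = 17 ≡ 17 (mod 19).
    Then x = 11931 + 15912·17 = 282435, valid modulo lcm(15912, 19) = 302328: x ≡ 282435 (mod 302328).
Verify against each original: 282435 mod 17 = 14, 282435 mod 13 = 10, 282435 mod 9 = 6, 282435 mod 8 = 3, 282435 mod 19 = 0.

x ≡ 282435 (mod 302328).


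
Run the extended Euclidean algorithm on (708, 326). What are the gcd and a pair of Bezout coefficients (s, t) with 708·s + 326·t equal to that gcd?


Euclidean algorithm on (708, 326) — divide until remainder is 0:
  708 = 2 · 326 + 56
  326 = 5 · 56 + 46
  56 = 1 · 46 + 10
  46 = 4 · 10 + 6
  10 = 1 · 6 + 4
  6 = 1 · 4 + 2
  4 = 2 · 2 + 0
gcd(708, 326) = 2.
Track Bezout coefficients alongside the remainders: start with r₀ = 708 = a·1 + b·0 (s = 1, t = 0) and r₁ = 326 = a·0 + b·1 (s = 0, t = 1); each new remainder r_{k+1} = r_{k-1} − q_k·r_k inherits s_{k+1} = s_{k-1} − q_k·s_k, t_{k+1} = t_{k-1} − q_k·t_k, so r_k = a·s_k + b·t_k at every step:
  q = 2: r = 56, s = 1 − 2·0 = 1, t = 0 − 2·1 = -2  (check: 708·1 + 326·(-2) = 56)
  q = 5: r = 46, s = 0 − 5·1 = -5, t = 1 − 5·(-2) = 11  (check: 708·(-5) + 326·11 = 46)
  q = 1: r = 10, s = 1 − 1·(-5) = 6, t = -2 − 1·11 = -13  (check: 708·6 + 326·(-13) = 10)
  q = 4: r = 6, s = -5 − 4·6 = -29, t = 11 − 4·(-13) = 63  (check: 708·(-29) + 326·63 = 6)
  q = 1: r = 4, s = 6 − 1·(-29) = 35, t = -13 − 1·63 = -76  (check: 708·35 + 326·(-76) = 4)
  q = 1: r = 2, s = -29 − 1·35 = -64, t = 63 − 1·(-76) = 139  (check: 708·(-64) + 326·139 = 2)
The row with r = 2 (the gcd) gives the Bezout coefficients s = -64, t = 139.
Result: 708 · (-64) + 326 · (139) = 2.

gcd(708, 326) = 2; s = -64, t = 139 (check: 708·(-64) + 326·139 = 2).


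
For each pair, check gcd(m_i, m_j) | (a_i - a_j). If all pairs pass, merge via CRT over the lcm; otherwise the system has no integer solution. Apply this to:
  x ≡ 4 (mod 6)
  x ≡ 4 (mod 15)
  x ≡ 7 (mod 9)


Moduli 6, 15, 9 are not pairwise coprime, so CRT works modulo lcm(m_i) when all pairwise compatibility conditions hold.
Pairwise compatibility: gcd(m_i, m_j) must divide a_i - a_j for every pair.
Merge one congruence at a time:
  Start: x ≡ 4 (mod 6).
  Combine with x ≡ 4 (mod 15): gcd(6, 15) = 3; 4 - 4 = 0, which IS divisible by 3, so compatible.
    Write x = 4 + 6·t and substitute into x ≡ 4 (mod 15): 6·t ≡ 4 − 4 = 0 (mod 15).
    Divide the congruence (and modulus) by g = 3: 2·t ≡ 0 (mod 5).
    The inverse of 2 mod 5 is 3 (since 2·3 = 6 = 1·5 + 1), so t ≡ 3·0 = 0 ≡ 0 (mod 5).
    Then x = 4 + 6·0 = 4, valid modulo lcm(6, 15) = 30: x ≡ 4 (mod 30).
  Combine with x ≡ 7 (mod 9): gcd(30, 9) = 3; 7 - 4 = 3, which IS divisible by 3, so compatible.
    Write x = 4 + 30·t and substitute into x ≡ 7 (mod 9): 30·t ≡ 7 − 4 = 3 (mod 9).
    Divide the congruence (and modulus) by g = 3: 10·t ≡ 1 (mod 3).
    Reduce coefficients mod 3: 1·t ≡ 1 (mod 3).
    So t ≡ 1 (mod 3).
    Then x = 4 + 30·1 = 34, valid modulo lcm(30, 9) = 90: x ≡ 34 (mod 90).
Verify: 34 mod 6 = 4, 34 mod 15 = 4, 34 mod 9 = 7.

x ≡ 34 (mod 90).


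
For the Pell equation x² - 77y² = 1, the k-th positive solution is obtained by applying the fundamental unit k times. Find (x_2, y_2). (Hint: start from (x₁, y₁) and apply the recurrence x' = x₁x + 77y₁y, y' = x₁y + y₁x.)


Step 1: Find the fundamental solution (x₁, y₁) of x² - 77y² = 1.
  Expand √77 as a continued fraction. a₀ = ⌊√77⌋ = 8; iterate m_{k+1} = d_k·a_k − m_k, d_{k+1} = (77 − m_{k+1}²)/d_k, a_{k+1} = ⌊(a₀ + m_{k+1})/d_{k+1}⌋ (starting m₀ = 0, d₀ = 1), with convergents p_k = a_k·p_{k-1} + p_{k-2}, q_k = a_k·q_{k-1} + q_{k-2} (p₋₁ = 1, q₋₁ = 0):
  k = 0: a₀ = 8; p₀/q₀ = 8/1; p₀² − 77·q₀² = 64 − 77 = -13.
  k = 1: m = 8, d = 13, a = ⌊(8 + 8)/13⌋ = 1; p/q = (1·8 + 1)/(1·1 + 0) = 9/1; p² − 77·q² = 81 − 77 = 4.
  k = 2: m = 5, d = 4, a = ⌊(8 + 5)/4⌋ = 3; p/q = (3·9 + 8)/(3·1 + 1) = 35/4; p² − 77·q² = 1225 − 1232 = -7.
  k = 3: m = 7, d = 7, a = ⌊(8 + 7)/7⌋ = 2; p/q = (2·35 + 9)/(2·4 + 1) = 79/9; p² − 77·q² = 6241 − 6237 = 4.
  k = 4: m = 7, d = 4, a = ⌊(8 + 7)/4⌋ = 3; p/q = (3·79 + 35)/(3·9 + 4) = 272/31; p² − 77·q² = 73984 − 73997 = -13.
  k = 5: m = 5, d = 13, a = ⌊(8 + 5)/13⌋ = 1; p/q = (1·272 + 79)/(1·31 + 9) = 351/40; p² − 77·q² = 123201 − 123200 = 1.
  The first convergent with p² − 77·q² = 1 gives the fundamental solution (x₁, y₁) = (351, 40).
Step 2: Apply the recurrence (x_{n+1}, y_{n+1}) = (x₁x_n + 77y₁y_n, x₁y_n + y₁x_n) repeatedly.
  From (x_1, y_1) = (351, 40): x_2 = 351·351 + 77·40·40 = 246401; y_2 = 351·40 + 40·351 = 28080.
Step 3: Verify x_2² - 77·y_2² = 60713452801 - 60713452800 = 1 (should be 1). ✓

(x_1, y_1) = (351, 40); (x_2, y_2) = (246401, 28080).


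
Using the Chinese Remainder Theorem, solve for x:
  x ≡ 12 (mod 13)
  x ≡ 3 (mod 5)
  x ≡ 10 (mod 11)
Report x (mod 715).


Moduli 13, 5, 11 are pairwise coprime; by CRT there is a unique solution modulo M = 13 · 5 · 11 = 715.
Solve pairwise, accumulating the modulus:
  Start with x ≡ 12 (mod 13).
  Combine with x ≡ 3 (mod 5): since gcd(13, 5) = 1, we get a unique residue mod 65.
    Write x = 12 + 13·t and substitute into x ≡ 3 (mod 5): 13·t ≡ 3 − 12 = -9 (mod 5).
    Reduce coefficients mod 5: 3·t ≡ 1 (mod 5).
    The inverse of 3 mod 5 is 2 (since 3·2 = 6 = 1·5 + 1), so t ≡ 2·1 = 2 ≡ 2 (mod 5).
    Then x = 12 + 13·2 = 38, valid modulo lcm(13, 5) = 65: x ≡ 38 (mod 65).
  Combine with x ≡ 10 (mod 11): since gcd(65, 11) = 1, we get a unique residue mod 715.
    Write x = 38 + 65·t and substitute into x ≡ 10 (mod 11): 65·t ≡ 10 − 38 = -28 (mod 11).
    Reduce coefficients mod 11: 10·t ≡ 5 (mod 11).
    The inverse of 10 mod 11 is 10 (since 10·10 = 100 = 9·11 + 1), so t ≡ 10·5 = 50 ≡ 6 (mod 11).
    Then x = 38 + 65·6 = 428, valid modulo lcm(65, 11) = 715: x ≡ 428 (mod 715).
Verify: 428 mod 13 = 12 ✓, 428 mod 5 = 3 ✓, 428 mod 11 = 10 ✓.

x ≡ 428 (mod 715).


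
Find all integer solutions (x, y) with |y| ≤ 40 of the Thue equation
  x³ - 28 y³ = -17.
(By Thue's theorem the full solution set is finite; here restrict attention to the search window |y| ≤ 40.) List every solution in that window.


The equation is x³ - 28y³ = -17. For fixed y, x³ = 28·y³ − 17, so a solution requires the RHS to be a perfect cube.
Strategy: iterate y from -40 to 40, compute RHS = 28·y³ − 17, and check whether it is a (positive or negative) perfect cube.
Check small values of y:
  y = 0: RHS = -17 is not a perfect cube.
  y = 1: RHS = 11 is not a perfect cube.
  y = -1: RHS = -45 is not a perfect cube.
  y = 2: RHS = 207 is not a perfect cube.
  y = -2: RHS = -241 is not a perfect cube.
  y = 3: RHS = 739 is not a perfect cube.
  y = -3: RHS = -773 is not a perfect cube.
Continuing the search up to |y| = 40 finds no solutions either.
No (x, y) in the scanned range satisfies the equation.

No integer solutions with |y| ≤ 40.


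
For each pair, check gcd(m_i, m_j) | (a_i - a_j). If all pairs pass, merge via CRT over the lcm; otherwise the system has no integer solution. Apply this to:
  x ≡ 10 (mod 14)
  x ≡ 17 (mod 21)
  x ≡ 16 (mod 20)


Moduli 14, 21, 20 are not pairwise coprime, so CRT works modulo lcm(m_i) when all pairwise compatibility conditions hold.
Pairwise compatibility: gcd(m_i, m_j) must divide a_i - a_j for every pair.
Merge one congruence at a time:
  Start: x ≡ 10 (mod 14).
  Combine with x ≡ 17 (mod 21): gcd(14, 21) = 7; 17 - 10 = 7, which IS divisible by 7, so compatible.
    Write x = 10 + 14·t and substitute into x ≡ 17 (mod 21): 14·t ≡ 17 − 10 = 7 (mod 21).
    Divide the congruence (and modulus) by g = 7: 2·t ≡ 1 (mod 3).
    The inverse of 2 mod 3 is 2 (since 2·2 = 4 = 1·3 + 1), so t ≡ 2·1 = 2 ≡ 2 (mod 3).
    Then x = 10 + 14·2 = 38, valid modulo lcm(14, 21) = 42: x ≡ 38 (mod 42).
  Combine with x ≡ 16 (mod 20): gcd(42, 20) = 2; 16 - 38 = -22, which IS divisible by 2, so compatible.
    Write x = 38 + 42·t and substitute into x ≡ 16 (mod 20): 42·t ≡ 16 − 38 = -22 (mod 20).
    Divide the congruence (and modulus) by g = 2: 21·t ≡ -11 (mod 10).
    Reduce coefficients mod 10: 1·t ≡ 9 (mod 10).
    So t ≡ 9 (mod 10).
    Then x = 38 + 42·9 = 416, valid modulo lcm(42, 20) = 420: x ≡ 416 (mod 420).
Verify: 416 mod 14 = 10, 416 mod 21 = 17, 416 mod 20 = 16.

x ≡ 416 (mod 420).


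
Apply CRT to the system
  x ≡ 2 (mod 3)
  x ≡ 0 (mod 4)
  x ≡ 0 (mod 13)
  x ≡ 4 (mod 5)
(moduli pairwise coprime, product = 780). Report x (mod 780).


Product of moduli M = 3 · 4 · 13 · 5 = 780.
Merge one congruence at a time:
  Start: x ≡ 2 (mod 3).
  Combine with x ≡ 0 (mod 4); new modulus lcm = 12.
    Write x = 2 + 3·t and substitute into x ≡ 0 (mod 4): 3·t ≡ 0 − 2 = -2 (mod 4).
    Reduce coefficients mod 4: 3·t ≡ 2 (mod 4).
    The inverse of 3 mod 4 is 3 (since 3·3 = 9 = 2·4 + 1), so t ≡ 3·2 = 6 ≡ 2 (mod 4).
    Then x = 2 + 3·2 = 8, valid modulo lcm(3, 4) = 12: x ≡ 8 (mod 12).
  Combine with x ≡ 0 (mod 13); new modulus lcm = 156.
    Write x = 8 + 12·t and substitute into x ≡ 0 (mod 13): 12·t ≡ 0 − 8 = -8 (mod 13).
    Reduce coefficients mod 13: 12·t ≡ 5 (mod 13).
    The inverse of 12 mod 13 is 12 (since 12·12 = 144 = 11·13 + 1), so t ≡ 12·5 = 60 ≡ 8 (mod 13).
    Then x = 8 + 12·8 = 104, valid modulo lcm(12, 13) = 156: x ≡ 104 (mod 156).
  Combine with x ≡ 4 (mod 5); new modulus lcm = 780.
    Write x = 104 + 156·t and substitute into x ≡ 4 (mod 5): 156·t ≡ 4 − 104 = -100 (mod 5).
    Reduce coefficients mod 5: 1·t ≡ 0 (mod 5).
    So t ≡ 0 (mod 5).
    Then x = 104 + 156·0 = 104, valid modulo lcm(156, 5) = 780: x ≡ 104 (mod 780).
Verify against each original: 104 mod 3 = 2, 104 mod 4 = 0, 104 mod 13 = 0, 104 mod 5 = 4.

x ≡ 104 (mod 780).


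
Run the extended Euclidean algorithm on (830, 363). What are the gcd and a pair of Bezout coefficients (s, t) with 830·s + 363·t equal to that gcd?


Euclidean algorithm on (830, 363) — divide until remainder is 0:
  830 = 2 · 363 + 104
  363 = 3 · 104 + 51
  104 = 2 · 51 + 2
  51 = 25 · 2 + 1
  2 = 2 · 1 + 0
gcd(830, 363) = 1.
Track Bezout coefficients alongside the remainders: start with r₀ = 830 = a·1 + b·0 (s = 1, t = 0) and r₁ = 363 = a·0 + b·1 (s = 0, t = 1); each new remainder r_{k+1} = r_{k-1} − q_k·r_k inherits s_{k+1} = s_{k-1} − q_k·s_k, t_{k+1} = t_{k-1} − q_k·t_k, so r_k = a·s_k + b·t_k at every step:
  q = 2: r = 104, s = 1 − 2·0 = 1, t = 0 − 2·1 = -2  (check: 830·1 + 363·(-2) = 104)
  q = 3: r = 51, s = 0 − 3·1 = -3, t = 1 − 3·(-2) = 7  (check: 830·(-3) + 363·7 = 51)
  q = 2: r = 2, s = 1 − 2·(-3) = 7, t = -2 − 2·7 = -16  (check: 830·7 + 363·(-16) = 2)
  q = 25: r = 1, s = -3 − 25·7 = -178, t = 7 − 25·(-16) = 407  (check: 830·(-178) + 363·407 = 1)
The row with r = 1 (the gcd) gives the Bezout coefficients s = -178, t = 407.
Result: 830 · (-178) + 363 · (407) = 1.

gcd(830, 363) = 1; s = -178, t = 407 (check: 830·(-178) + 363·407 = 1).


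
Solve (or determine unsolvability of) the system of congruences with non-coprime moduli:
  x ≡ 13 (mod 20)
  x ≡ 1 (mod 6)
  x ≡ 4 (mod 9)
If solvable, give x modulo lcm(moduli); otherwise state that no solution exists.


Moduli 20, 6, 9 are not pairwise coprime, so CRT works modulo lcm(m_i) when all pairwise compatibility conditions hold.
Pairwise compatibility: gcd(m_i, m_j) must divide a_i - a_j for every pair.
Merge one congruence at a time:
  Start: x ≡ 13 (mod 20).
  Combine with x ≡ 1 (mod 6): gcd(20, 6) = 2; 1 - 13 = -12, which IS divisible by 2, so compatible.
    Write x = 13 + 20·t and substitute into x ≡ 1 (mod 6): 20·t ≡ 1 − 13 = -12 (mod 6).
    Divide the congruence (and modulus) by g = 2: 10·t ≡ -6 (mod 3).
    Reduce coefficients mod 3: 1·t ≡ 0 (mod 3).
    So t ≡ 0 (mod 3).
    Then x = 13 + 20·0 = 13, valid modulo lcm(20, 6) = 60: x ≡ 13 (mod 60).
  Combine with x ≡ 4 (mod 9): gcd(60, 9) = 3; 4 - 13 = -9, which IS divisible by 3, so compatible.
    Write x = 13 + 60·t and substitute into x ≡ 4 (mod 9): 60·t ≡ 4 − 13 = -9 (mod 9).
    Divide the congruence (and modulus) by g = 3: 20·t ≡ -3 (mod 3).
    Reduce coefficients mod 3: 2·t ≡ 0 (mod 3).
    The inverse of 2 mod 3 is 2 (since 2·2 = 4 = 1·3 + 1), so t ≡ 2·0 = 0 ≡ 0 (mod 3).
    Then x = 13 + 60·0 = 13, valid modulo lcm(60, 9) = 180: x ≡ 13 (mod 180).
Verify: 13 mod 20 = 13, 13 mod 6 = 1, 13 mod 9 = 4.

x ≡ 13 (mod 180).


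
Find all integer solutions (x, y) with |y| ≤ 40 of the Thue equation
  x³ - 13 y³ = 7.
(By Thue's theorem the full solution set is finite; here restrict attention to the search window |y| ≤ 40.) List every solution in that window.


The equation is x³ - 13y³ = 7. For fixed y, x³ = 13·y³ + 7, so a solution requires the RHS to be a perfect cube.
Strategy: iterate y from -40 to 40, compute RHS = 13·y³ + 7, and check whether it is a (positive or negative) perfect cube.
Check small values of y:
  y = 0: RHS = 7 is not a perfect cube.
  y = 1: RHS = 20 is not a perfect cube.
  y = -1: RHS = -6 is not a perfect cube.
  y = 2: RHS = 111 is not a perfect cube.
  y = -2: RHS = -97 is not a perfect cube.
  y = 3: RHS = 358 is not a perfect cube.
  y = -3: RHS = -344 is not a perfect cube.
Continuing the search up to |y| = 40 finds no solutions either.
No (x, y) in the scanned range satisfies the equation.

No integer solutions with |y| ≤ 40.
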